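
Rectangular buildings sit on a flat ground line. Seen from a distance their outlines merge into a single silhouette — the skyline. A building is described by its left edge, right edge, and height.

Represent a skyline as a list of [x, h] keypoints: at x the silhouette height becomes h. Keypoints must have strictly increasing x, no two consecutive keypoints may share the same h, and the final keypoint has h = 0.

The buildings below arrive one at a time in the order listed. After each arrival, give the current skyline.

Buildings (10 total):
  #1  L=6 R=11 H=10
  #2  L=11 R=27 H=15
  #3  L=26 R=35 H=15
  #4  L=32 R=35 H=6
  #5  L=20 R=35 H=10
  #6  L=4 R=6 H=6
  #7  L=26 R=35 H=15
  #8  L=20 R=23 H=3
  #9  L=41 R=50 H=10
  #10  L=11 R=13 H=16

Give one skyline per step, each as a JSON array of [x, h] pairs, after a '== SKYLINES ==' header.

== SKYLINES ==
[[6,10],[11,0]]
[[6,10],[11,15],[27,0]]
[[6,10],[11,15],[35,0]]
[[6,10],[11,15],[35,0]]
[[6,10],[11,15],[35,0]]
[[4,6],[6,10],[11,15],[35,0]]
[[4,6],[6,10],[11,15],[35,0]]
[[4,6],[6,10],[11,15],[35,0]]
[[4,6],[6,10],[11,15],[35,0],[41,10],[50,0]]
[[4,6],[6,10],[11,16],[13,15],[35,0],[41,10],[50,0]]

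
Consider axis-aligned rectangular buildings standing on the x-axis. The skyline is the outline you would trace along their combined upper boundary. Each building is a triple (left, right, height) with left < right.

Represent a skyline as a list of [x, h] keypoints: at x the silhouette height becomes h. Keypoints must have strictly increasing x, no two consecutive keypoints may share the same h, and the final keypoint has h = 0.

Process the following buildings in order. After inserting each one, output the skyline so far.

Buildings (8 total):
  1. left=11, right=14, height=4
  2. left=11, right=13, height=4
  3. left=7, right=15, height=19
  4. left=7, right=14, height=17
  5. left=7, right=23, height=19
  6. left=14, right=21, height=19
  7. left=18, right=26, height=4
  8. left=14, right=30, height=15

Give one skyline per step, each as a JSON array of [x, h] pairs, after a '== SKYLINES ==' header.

== SKYLINES ==
[[11,4],[14,0]]
[[11,4],[14,0]]
[[7,19],[15,0]]
[[7,19],[15,0]]
[[7,19],[23,0]]
[[7,19],[23,0]]
[[7,19],[23,4],[26,0]]
[[7,19],[23,15],[30,0]]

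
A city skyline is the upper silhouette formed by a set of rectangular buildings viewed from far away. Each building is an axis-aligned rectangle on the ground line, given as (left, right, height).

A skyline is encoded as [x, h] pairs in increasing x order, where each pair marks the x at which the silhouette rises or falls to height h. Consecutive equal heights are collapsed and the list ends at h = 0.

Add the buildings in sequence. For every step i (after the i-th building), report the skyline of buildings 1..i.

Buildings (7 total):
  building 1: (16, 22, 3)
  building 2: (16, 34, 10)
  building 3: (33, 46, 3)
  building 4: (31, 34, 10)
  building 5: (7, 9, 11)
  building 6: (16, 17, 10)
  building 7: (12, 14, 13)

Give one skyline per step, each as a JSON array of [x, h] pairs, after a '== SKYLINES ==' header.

== SKYLINES ==
[[16,3],[22,0]]
[[16,10],[34,0]]
[[16,10],[34,3],[46,0]]
[[16,10],[34,3],[46,0]]
[[7,11],[9,0],[16,10],[34,3],[46,0]]
[[7,11],[9,0],[16,10],[34,3],[46,0]]
[[7,11],[9,0],[12,13],[14,0],[16,10],[34,3],[46,0]]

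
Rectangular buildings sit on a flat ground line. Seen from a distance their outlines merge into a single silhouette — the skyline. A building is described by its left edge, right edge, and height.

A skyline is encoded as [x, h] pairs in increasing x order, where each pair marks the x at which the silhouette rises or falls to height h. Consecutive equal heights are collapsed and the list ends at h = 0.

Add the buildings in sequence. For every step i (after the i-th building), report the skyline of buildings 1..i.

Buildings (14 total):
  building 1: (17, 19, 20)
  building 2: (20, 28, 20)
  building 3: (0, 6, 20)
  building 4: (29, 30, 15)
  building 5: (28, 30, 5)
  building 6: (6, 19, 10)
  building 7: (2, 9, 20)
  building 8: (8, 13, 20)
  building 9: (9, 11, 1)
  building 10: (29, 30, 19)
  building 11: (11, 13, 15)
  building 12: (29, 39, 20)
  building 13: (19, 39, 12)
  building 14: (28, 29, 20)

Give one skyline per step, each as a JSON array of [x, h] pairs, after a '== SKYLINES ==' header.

== SKYLINES ==
[[17,20],[19,0]]
[[17,20],[19,0],[20,20],[28,0]]
[[0,20],[6,0],[17,20],[19,0],[20,20],[28,0]]
[[0,20],[6,0],[17,20],[19,0],[20,20],[28,0],[29,15],[30,0]]
[[0,20],[6,0],[17,20],[19,0],[20,20],[28,5],[29,15],[30,0]]
[[0,20],[6,10],[17,20],[19,0],[20,20],[28,5],[29,15],[30,0]]
[[0,20],[9,10],[17,20],[19,0],[20,20],[28,5],[29,15],[30,0]]
[[0,20],[13,10],[17,20],[19,0],[20,20],[28,5],[29,15],[30,0]]
[[0,20],[13,10],[17,20],[19,0],[20,20],[28,5],[29,15],[30,0]]
[[0,20],[13,10],[17,20],[19,0],[20,20],[28,5],[29,19],[30,0]]
[[0,20],[13,10],[17,20],[19,0],[20,20],[28,5],[29,19],[30,0]]
[[0,20],[13,10],[17,20],[19,0],[20,20],[28,5],[29,20],[39,0]]
[[0,20],[13,10],[17,20],[19,12],[20,20],[28,12],[29,20],[39,0]]
[[0,20],[13,10],[17,20],[19,12],[20,20],[39,0]]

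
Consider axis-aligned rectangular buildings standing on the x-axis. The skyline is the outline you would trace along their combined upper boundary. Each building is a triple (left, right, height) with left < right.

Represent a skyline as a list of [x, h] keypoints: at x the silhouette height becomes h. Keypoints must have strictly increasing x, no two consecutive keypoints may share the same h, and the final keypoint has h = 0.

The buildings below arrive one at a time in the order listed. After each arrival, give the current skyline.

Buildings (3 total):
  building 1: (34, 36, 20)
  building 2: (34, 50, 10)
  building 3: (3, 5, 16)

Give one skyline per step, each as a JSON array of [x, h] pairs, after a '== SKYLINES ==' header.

== SKYLINES ==
[[34,20],[36,0]]
[[34,20],[36,10],[50,0]]
[[3,16],[5,0],[34,20],[36,10],[50,0]]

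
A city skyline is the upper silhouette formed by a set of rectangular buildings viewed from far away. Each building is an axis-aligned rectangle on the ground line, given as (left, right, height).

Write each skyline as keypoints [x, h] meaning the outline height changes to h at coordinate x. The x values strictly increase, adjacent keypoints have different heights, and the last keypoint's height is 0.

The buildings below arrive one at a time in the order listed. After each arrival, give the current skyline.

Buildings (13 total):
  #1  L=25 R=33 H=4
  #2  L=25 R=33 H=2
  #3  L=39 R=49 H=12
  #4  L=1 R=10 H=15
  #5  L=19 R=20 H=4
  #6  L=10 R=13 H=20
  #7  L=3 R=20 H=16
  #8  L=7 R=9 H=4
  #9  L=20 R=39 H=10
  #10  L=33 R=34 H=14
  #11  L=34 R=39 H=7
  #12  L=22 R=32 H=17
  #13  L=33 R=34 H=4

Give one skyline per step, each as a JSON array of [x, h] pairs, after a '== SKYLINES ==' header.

== SKYLINES ==
[[25,4],[33,0]]
[[25,4],[33,0]]
[[25,4],[33,0],[39,12],[49,0]]
[[1,15],[10,0],[25,4],[33,0],[39,12],[49,0]]
[[1,15],[10,0],[19,4],[20,0],[25,4],[33,0],[39,12],[49,0]]
[[1,15],[10,20],[13,0],[19,4],[20,0],[25,4],[33,0],[39,12],[49,0]]
[[1,15],[3,16],[10,20],[13,16],[20,0],[25,4],[33,0],[39,12],[49,0]]
[[1,15],[3,16],[10,20],[13,16],[20,0],[25,4],[33,0],[39,12],[49,0]]
[[1,15],[3,16],[10,20],[13,16],[20,10],[39,12],[49,0]]
[[1,15],[3,16],[10,20],[13,16],[20,10],[33,14],[34,10],[39,12],[49,0]]
[[1,15],[3,16],[10,20],[13,16],[20,10],[33,14],[34,10],[39,12],[49,0]]
[[1,15],[3,16],[10,20],[13,16],[20,10],[22,17],[32,10],[33,14],[34,10],[39,12],[49,0]]
[[1,15],[3,16],[10,20],[13,16],[20,10],[22,17],[32,10],[33,14],[34,10],[39,12],[49,0]]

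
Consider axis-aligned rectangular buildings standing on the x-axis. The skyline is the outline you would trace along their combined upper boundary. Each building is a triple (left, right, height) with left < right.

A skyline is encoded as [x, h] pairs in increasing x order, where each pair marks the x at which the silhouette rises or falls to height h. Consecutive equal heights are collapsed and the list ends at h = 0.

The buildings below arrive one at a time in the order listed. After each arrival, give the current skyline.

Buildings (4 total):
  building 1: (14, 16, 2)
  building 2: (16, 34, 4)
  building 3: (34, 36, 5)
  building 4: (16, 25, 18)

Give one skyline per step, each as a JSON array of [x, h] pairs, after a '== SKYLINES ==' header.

== SKYLINES ==
[[14,2],[16,0]]
[[14,2],[16,4],[34,0]]
[[14,2],[16,4],[34,5],[36,0]]
[[14,2],[16,18],[25,4],[34,5],[36,0]]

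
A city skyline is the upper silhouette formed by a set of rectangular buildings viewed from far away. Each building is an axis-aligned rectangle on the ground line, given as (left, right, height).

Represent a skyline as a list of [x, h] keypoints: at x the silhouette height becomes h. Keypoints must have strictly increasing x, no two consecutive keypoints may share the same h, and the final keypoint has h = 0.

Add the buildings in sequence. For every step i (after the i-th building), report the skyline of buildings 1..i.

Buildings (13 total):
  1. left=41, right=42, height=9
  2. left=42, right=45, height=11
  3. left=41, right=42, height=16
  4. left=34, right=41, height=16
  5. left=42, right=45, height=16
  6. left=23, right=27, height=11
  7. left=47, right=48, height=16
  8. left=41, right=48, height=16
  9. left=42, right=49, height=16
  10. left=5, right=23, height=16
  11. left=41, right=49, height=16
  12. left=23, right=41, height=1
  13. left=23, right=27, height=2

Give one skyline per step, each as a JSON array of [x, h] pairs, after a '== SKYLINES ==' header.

== SKYLINES ==
[[41,9],[42,0]]
[[41,9],[42,11],[45,0]]
[[41,16],[42,11],[45,0]]
[[34,16],[42,11],[45,0]]
[[34,16],[45,0]]
[[23,11],[27,0],[34,16],[45,0]]
[[23,11],[27,0],[34,16],[45,0],[47,16],[48,0]]
[[23,11],[27,0],[34,16],[48,0]]
[[23,11],[27,0],[34,16],[49,0]]
[[5,16],[23,11],[27,0],[34,16],[49,0]]
[[5,16],[23,11],[27,0],[34,16],[49,0]]
[[5,16],[23,11],[27,1],[34,16],[49,0]]
[[5,16],[23,11],[27,1],[34,16],[49,0]]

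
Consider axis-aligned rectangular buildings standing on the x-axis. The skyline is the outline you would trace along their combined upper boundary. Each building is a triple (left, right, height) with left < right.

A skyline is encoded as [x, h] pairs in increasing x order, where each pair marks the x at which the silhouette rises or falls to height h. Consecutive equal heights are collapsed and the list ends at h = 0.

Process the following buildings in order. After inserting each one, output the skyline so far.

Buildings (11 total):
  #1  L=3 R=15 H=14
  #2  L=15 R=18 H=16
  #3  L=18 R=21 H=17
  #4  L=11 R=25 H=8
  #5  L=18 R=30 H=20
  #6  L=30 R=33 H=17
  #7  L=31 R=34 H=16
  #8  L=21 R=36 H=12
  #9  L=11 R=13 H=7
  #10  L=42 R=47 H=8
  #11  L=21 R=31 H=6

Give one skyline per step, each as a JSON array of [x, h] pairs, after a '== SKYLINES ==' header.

== SKYLINES ==
[[3,14],[15,0]]
[[3,14],[15,16],[18,0]]
[[3,14],[15,16],[18,17],[21,0]]
[[3,14],[15,16],[18,17],[21,8],[25,0]]
[[3,14],[15,16],[18,20],[30,0]]
[[3,14],[15,16],[18,20],[30,17],[33,0]]
[[3,14],[15,16],[18,20],[30,17],[33,16],[34,0]]
[[3,14],[15,16],[18,20],[30,17],[33,16],[34,12],[36,0]]
[[3,14],[15,16],[18,20],[30,17],[33,16],[34,12],[36,0]]
[[3,14],[15,16],[18,20],[30,17],[33,16],[34,12],[36,0],[42,8],[47,0]]
[[3,14],[15,16],[18,20],[30,17],[33,16],[34,12],[36,0],[42,8],[47,0]]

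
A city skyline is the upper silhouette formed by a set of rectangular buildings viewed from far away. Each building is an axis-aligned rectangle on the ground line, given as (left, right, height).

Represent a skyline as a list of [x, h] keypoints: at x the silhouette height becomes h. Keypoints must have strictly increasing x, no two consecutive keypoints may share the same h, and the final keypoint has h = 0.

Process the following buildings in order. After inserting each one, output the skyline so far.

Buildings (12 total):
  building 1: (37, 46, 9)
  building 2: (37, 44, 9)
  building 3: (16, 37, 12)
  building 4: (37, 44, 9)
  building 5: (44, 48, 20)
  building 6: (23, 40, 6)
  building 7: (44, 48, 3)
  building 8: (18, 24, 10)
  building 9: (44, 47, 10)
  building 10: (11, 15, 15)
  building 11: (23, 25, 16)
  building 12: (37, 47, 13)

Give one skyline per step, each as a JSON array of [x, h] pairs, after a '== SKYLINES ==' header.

== SKYLINES ==
[[37,9],[46,0]]
[[37,9],[46,0]]
[[16,12],[37,9],[46,0]]
[[16,12],[37,9],[46,0]]
[[16,12],[37,9],[44,20],[48,0]]
[[16,12],[37,9],[44,20],[48,0]]
[[16,12],[37,9],[44,20],[48,0]]
[[16,12],[37,9],[44,20],[48,0]]
[[16,12],[37,9],[44,20],[48,0]]
[[11,15],[15,0],[16,12],[37,9],[44,20],[48,0]]
[[11,15],[15,0],[16,12],[23,16],[25,12],[37,9],[44,20],[48,0]]
[[11,15],[15,0],[16,12],[23,16],[25,12],[37,13],[44,20],[48,0]]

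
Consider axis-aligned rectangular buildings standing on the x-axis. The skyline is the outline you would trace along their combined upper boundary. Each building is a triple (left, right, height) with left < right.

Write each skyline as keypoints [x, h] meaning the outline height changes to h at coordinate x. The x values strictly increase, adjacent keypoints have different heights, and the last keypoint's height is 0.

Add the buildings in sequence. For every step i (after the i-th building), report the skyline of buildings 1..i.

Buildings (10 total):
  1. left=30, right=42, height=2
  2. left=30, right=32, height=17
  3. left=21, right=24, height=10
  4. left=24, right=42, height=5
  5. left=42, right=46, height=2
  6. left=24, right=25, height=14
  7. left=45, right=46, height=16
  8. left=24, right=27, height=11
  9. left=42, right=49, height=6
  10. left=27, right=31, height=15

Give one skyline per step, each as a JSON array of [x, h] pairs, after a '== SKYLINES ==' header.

== SKYLINES ==
[[30,2],[42,0]]
[[30,17],[32,2],[42,0]]
[[21,10],[24,0],[30,17],[32,2],[42,0]]
[[21,10],[24,5],[30,17],[32,5],[42,0]]
[[21,10],[24,5],[30,17],[32,5],[42,2],[46,0]]
[[21,10],[24,14],[25,5],[30,17],[32,5],[42,2],[46,0]]
[[21,10],[24,14],[25,5],[30,17],[32,5],[42,2],[45,16],[46,0]]
[[21,10],[24,14],[25,11],[27,5],[30,17],[32,5],[42,2],[45,16],[46,0]]
[[21,10],[24,14],[25,11],[27,5],[30,17],[32,5],[42,6],[45,16],[46,6],[49,0]]
[[21,10],[24,14],[25,11],[27,15],[30,17],[32,5],[42,6],[45,16],[46,6],[49,0]]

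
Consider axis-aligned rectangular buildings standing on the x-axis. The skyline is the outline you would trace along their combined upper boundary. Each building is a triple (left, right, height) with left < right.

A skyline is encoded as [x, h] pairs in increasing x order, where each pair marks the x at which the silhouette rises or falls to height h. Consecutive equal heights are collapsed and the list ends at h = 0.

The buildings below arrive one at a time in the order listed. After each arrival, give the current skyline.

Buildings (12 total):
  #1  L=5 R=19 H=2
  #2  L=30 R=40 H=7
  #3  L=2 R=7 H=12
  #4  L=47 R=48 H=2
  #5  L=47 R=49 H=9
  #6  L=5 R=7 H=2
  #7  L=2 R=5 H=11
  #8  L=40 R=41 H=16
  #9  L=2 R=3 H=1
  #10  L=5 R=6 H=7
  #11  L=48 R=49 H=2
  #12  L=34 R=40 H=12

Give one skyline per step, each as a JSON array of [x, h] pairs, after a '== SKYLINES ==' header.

== SKYLINES ==
[[5,2],[19,0]]
[[5,2],[19,0],[30,7],[40,0]]
[[2,12],[7,2],[19,0],[30,7],[40,0]]
[[2,12],[7,2],[19,0],[30,7],[40,0],[47,2],[48,0]]
[[2,12],[7,2],[19,0],[30,7],[40,0],[47,9],[49,0]]
[[2,12],[7,2],[19,0],[30,7],[40,0],[47,9],[49,0]]
[[2,12],[7,2],[19,0],[30,7],[40,0],[47,9],[49,0]]
[[2,12],[7,2],[19,0],[30,7],[40,16],[41,0],[47,9],[49,0]]
[[2,12],[7,2],[19,0],[30,7],[40,16],[41,0],[47,9],[49,0]]
[[2,12],[7,2],[19,0],[30,7],[40,16],[41,0],[47,9],[49,0]]
[[2,12],[7,2],[19,0],[30,7],[40,16],[41,0],[47,9],[49,0]]
[[2,12],[7,2],[19,0],[30,7],[34,12],[40,16],[41,0],[47,9],[49,0]]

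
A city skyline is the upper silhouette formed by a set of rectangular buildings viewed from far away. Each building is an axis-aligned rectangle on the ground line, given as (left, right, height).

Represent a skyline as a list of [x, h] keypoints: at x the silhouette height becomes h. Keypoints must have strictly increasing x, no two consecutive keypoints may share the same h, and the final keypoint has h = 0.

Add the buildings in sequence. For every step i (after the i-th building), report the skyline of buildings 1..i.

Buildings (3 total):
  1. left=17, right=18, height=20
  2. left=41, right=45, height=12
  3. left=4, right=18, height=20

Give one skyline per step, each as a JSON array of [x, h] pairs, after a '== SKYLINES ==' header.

== SKYLINES ==
[[17,20],[18,0]]
[[17,20],[18,0],[41,12],[45,0]]
[[4,20],[18,0],[41,12],[45,0]]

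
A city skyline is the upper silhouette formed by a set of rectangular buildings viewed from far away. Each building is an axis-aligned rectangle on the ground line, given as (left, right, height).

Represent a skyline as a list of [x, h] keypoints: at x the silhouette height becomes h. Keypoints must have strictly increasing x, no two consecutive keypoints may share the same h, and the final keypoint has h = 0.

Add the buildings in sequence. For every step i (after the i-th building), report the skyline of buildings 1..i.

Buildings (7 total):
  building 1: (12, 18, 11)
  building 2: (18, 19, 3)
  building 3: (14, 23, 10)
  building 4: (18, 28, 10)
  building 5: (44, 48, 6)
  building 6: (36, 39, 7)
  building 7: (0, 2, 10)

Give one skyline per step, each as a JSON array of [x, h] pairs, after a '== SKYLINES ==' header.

== SKYLINES ==
[[12,11],[18,0]]
[[12,11],[18,3],[19,0]]
[[12,11],[18,10],[23,0]]
[[12,11],[18,10],[28,0]]
[[12,11],[18,10],[28,0],[44,6],[48,0]]
[[12,11],[18,10],[28,0],[36,7],[39,0],[44,6],[48,0]]
[[0,10],[2,0],[12,11],[18,10],[28,0],[36,7],[39,0],[44,6],[48,0]]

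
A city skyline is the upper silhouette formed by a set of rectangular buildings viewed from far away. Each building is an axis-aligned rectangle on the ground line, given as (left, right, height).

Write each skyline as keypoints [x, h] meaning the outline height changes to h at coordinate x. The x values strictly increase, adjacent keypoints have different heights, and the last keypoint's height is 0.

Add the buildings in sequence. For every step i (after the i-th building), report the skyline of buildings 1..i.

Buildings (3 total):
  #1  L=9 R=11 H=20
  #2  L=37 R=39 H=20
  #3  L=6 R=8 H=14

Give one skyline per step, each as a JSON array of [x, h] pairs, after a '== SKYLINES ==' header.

== SKYLINES ==
[[9,20],[11,0]]
[[9,20],[11,0],[37,20],[39,0]]
[[6,14],[8,0],[9,20],[11,0],[37,20],[39,0]]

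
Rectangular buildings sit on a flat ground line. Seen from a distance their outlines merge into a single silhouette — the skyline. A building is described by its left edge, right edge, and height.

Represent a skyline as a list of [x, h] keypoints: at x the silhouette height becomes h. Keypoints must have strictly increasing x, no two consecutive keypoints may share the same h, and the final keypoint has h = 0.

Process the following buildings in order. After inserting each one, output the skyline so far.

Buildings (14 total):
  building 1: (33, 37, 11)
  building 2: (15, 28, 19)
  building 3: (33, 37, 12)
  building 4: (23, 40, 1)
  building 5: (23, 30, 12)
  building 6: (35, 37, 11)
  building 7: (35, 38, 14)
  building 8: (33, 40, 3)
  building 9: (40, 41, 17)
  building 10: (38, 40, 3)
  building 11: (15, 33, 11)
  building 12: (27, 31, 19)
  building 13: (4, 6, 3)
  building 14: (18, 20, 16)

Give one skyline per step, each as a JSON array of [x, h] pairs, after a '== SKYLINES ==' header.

== SKYLINES ==
[[33,11],[37,0]]
[[15,19],[28,0],[33,11],[37,0]]
[[15,19],[28,0],[33,12],[37,0]]
[[15,19],[28,1],[33,12],[37,1],[40,0]]
[[15,19],[28,12],[30,1],[33,12],[37,1],[40,0]]
[[15,19],[28,12],[30,1],[33,12],[37,1],[40,0]]
[[15,19],[28,12],[30,1],[33,12],[35,14],[38,1],[40,0]]
[[15,19],[28,12],[30,1],[33,12],[35,14],[38,3],[40,0]]
[[15,19],[28,12],[30,1],[33,12],[35,14],[38,3],[40,17],[41,0]]
[[15,19],[28,12],[30,1],[33,12],[35,14],[38,3],[40,17],[41,0]]
[[15,19],[28,12],[30,11],[33,12],[35,14],[38,3],[40,17],[41,0]]
[[15,19],[31,11],[33,12],[35,14],[38,3],[40,17],[41,0]]
[[4,3],[6,0],[15,19],[31,11],[33,12],[35,14],[38,3],[40,17],[41,0]]
[[4,3],[6,0],[15,19],[31,11],[33,12],[35,14],[38,3],[40,17],[41,0]]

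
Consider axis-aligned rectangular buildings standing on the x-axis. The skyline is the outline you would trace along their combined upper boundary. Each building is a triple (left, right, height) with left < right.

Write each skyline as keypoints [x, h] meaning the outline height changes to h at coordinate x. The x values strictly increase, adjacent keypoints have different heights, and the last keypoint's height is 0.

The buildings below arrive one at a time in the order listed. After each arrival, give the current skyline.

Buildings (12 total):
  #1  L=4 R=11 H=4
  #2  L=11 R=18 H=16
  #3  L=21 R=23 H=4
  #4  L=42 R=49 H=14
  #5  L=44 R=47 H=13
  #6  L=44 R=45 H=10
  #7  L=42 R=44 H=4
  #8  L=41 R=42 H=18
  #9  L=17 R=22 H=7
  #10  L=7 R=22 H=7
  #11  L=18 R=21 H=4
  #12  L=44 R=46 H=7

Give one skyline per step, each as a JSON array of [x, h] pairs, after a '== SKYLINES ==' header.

== SKYLINES ==
[[4,4],[11,0]]
[[4,4],[11,16],[18,0]]
[[4,4],[11,16],[18,0],[21,4],[23,0]]
[[4,4],[11,16],[18,0],[21,4],[23,0],[42,14],[49,0]]
[[4,4],[11,16],[18,0],[21,4],[23,0],[42,14],[49,0]]
[[4,4],[11,16],[18,0],[21,4],[23,0],[42,14],[49,0]]
[[4,4],[11,16],[18,0],[21,4],[23,0],[42,14],[49,0]]
[[4,4],[11,16],[18,0],[21,4],[23,0],[41,18],[42,14],[49,0]]
[[4,4],[11,16],[18,7],[22,4],[23,0],[41,18],[42,14],[49,0]]
[[4,4],[7,7],[11,16],[18,7],[22,4],[23,0],[41,18],[42,14],[49,0]]
[[4,4],[7,7],[11,16],[18,7],[22,4],[23,0],[41,18],[42,14],[49,0]]
[[4,4],[7,7],[11,16],[18,7],[22,4],[23,0],[41,18],[42,14],[49,0]]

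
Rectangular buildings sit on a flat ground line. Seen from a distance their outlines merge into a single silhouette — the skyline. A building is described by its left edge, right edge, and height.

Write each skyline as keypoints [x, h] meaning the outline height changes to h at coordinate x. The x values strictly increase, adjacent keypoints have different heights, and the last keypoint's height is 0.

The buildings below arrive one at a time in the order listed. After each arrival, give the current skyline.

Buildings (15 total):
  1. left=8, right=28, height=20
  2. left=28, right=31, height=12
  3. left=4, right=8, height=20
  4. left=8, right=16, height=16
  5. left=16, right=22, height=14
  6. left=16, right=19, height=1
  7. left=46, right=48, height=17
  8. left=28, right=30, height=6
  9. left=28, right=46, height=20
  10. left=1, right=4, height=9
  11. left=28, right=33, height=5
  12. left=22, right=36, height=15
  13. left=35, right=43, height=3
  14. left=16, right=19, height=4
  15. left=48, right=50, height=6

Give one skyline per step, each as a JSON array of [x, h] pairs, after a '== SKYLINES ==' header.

== SKYLINES ==
[[8,20],[28,0]]
[[8,20],[28,12],[31,0]]
[[4,20],[28,12],[31,0]]
[[4,20],[28,12],[31,0]]
[[4,20],[28,12],[31,0]]
[[4,20],[28,12],[31,0]]
[[4,20],[28,12],[31,0],[46,17],[48,0]]
[[4,20],[28,12],[31,0],[46,17],[48,0]]
[[4,20],[46,17],[48,0]]
[[1,9],[4,20],[46,17],[48,0]]
[[1,9],[4,20],[46,17],[48,0]]
[[1,9],[4,20],[46,17],[48,0]]
[[1,9],[4,20],[46,17],[48,0]]
[[1,9],[4,20],[46,17],[48,0]]
[[1,9],[4,20],[46,17],[48,6],[50,0]]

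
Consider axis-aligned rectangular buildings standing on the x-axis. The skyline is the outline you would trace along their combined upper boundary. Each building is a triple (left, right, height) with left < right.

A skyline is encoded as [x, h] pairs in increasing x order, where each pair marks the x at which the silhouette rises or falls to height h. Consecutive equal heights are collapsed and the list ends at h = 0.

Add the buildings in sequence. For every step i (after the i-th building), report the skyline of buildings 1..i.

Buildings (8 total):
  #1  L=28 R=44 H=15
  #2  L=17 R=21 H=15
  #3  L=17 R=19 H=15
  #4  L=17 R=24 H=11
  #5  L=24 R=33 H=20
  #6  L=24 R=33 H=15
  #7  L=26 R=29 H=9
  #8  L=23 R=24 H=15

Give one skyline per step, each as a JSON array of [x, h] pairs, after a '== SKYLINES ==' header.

== SKYLINES ==
[[28,15],[44,0]]
[[17,15],[21,0],[28,15],[44,0]]
[[17,15],[21,0],[28,15],[44,0]]
[[17,15],[21,11],[24,0],[28,15],[44,0]]
[[17,15],[21,11],[24,20],[33,15],[44,0]]
[[17,15],[21,11],[24,20],[33,15],[44,0]]
[[17,15],[21,11],[24,20],[33,15],[44,0]]
[[17,15],[21,11],[23,15],[24,20],[33,15],[44,0]]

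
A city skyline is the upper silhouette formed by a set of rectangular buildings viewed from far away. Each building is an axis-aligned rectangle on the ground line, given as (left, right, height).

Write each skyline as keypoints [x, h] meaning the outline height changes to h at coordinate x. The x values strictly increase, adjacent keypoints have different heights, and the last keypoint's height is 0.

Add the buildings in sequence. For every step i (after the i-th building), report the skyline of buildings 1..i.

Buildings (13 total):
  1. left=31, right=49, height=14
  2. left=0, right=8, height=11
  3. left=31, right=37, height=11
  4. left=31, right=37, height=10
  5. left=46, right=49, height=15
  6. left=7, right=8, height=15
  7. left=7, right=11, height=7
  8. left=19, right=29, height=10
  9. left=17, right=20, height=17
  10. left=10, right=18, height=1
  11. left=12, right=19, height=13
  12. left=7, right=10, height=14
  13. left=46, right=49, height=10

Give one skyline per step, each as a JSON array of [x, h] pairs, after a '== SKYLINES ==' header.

== SKYLINES ==
[[31,14],[49,0]]
[[0,11],[8,0],[31,14],[49,0]]
[[0,11],[8,0],[31,14],[49,0]]
[[0,11],[8,0],[31,14],[49,0]]
[[0,11],[8,0],[31,14],[46,15],[49,0]]
[[0,11],[7,15],[8,0],[31,14],[46,15],[49,0]]
[[0,11],[7,15],[8,7],[11,0],[31,14],[46,15],[49,0]]
[[0,11],[7,15],[8,7],[11,0],[19,10],[29,0],[31,14],[46,15],[49,0]]
[[0,11],[7,15],[8,7],[11,0],[17,17],[20,10],[29,0],[31,14],[46,15],[49,0]]
[[0,11],[7,15],[8,7],[11,1],[17,17],[20,10],[29,0],[31,14],[46,15],[49,0]]
[[0,11],[7,15],[8,7],[11,1],[12,13],[17,17],[20,10],[29,0],[31,14],[46,15],[49,0]]
[[0,11],[7,15],[8,14],[10,7],[11,1],[12,13],[17,17],[20,10],[29,0],[31,14],[46,15],[49,0]]
[[0,11],[7,15],[8,14],[10,7],[11,1],[12,13],[17,17],[20,10],[29,0],[31,14],[46,15],[49,0]]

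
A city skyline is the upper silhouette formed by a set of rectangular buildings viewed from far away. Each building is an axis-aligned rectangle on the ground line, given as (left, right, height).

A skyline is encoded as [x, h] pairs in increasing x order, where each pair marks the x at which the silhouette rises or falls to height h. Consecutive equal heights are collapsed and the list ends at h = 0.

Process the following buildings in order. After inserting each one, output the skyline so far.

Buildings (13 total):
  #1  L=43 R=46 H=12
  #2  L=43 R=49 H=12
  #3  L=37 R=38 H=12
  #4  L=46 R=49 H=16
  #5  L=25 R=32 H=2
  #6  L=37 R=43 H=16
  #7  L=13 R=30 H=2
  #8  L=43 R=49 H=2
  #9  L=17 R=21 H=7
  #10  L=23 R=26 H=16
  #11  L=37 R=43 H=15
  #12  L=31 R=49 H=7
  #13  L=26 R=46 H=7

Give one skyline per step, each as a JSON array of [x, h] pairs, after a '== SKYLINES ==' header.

== SKYLINES ==
[[43,12],[46,0]]
[[43,12],[49,0]]
[[37,12],[38,0],[43,12],[49,0]]
[[37,12],[38,0],[43,12],[46,16],[49,0]]
[[25,2],[32,0],[37,12],[38,0],[43,12],[46,16],[49,0]]
[[25,2],[32,0],[37,16],[43,12],[46,16],[49,0]]
[[13,2],[32,0],[37,16],[43,12],[46,16],[49,0]]
[[13,2],[32,0],[37,16],[43,12],[46,16],[49,0]]
[[13,2],[17,7],[21,2],[32,0],[37,16],[43,12],[46,16],[49,0]]
[[13,2],[17,7],[21,2],[23,16],[26,2],[32,0],[37,16],[43,12],[46,16],[49,0]]
[[13,2],[17,7],[21,2],[23,16],[26,2],[32,0],[37,16],[43,12],[46,16],[49,0]]
[[13,2],[17,7],[21,2],[23,16],[26,2],[31,7],[37,16],[43,12],[46,16],[49,0]]
[[13,2],[17,7],[21,2],[23,16],[26,7],[37,16],[43,12],[46,16],[49,0]]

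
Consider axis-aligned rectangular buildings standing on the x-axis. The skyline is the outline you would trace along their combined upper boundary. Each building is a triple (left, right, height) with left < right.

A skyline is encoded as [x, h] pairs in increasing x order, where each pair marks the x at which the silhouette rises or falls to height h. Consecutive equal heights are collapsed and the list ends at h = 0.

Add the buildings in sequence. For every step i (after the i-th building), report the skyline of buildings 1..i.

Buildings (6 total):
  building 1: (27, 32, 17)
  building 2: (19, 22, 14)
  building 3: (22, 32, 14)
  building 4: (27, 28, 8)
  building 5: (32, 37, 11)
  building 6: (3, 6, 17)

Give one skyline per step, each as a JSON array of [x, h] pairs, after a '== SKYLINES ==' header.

== SKYLINES ==
[[27,17],[32,0]]
[[19,14],[22,0],[27,17],[32,0]]
[[19,14],[27,17],[32,0]]
[[19,14],[27,17],[32,0]]
[[19,14],[27,17],[32,11],[37,0]]
[[3,17],[6,0],[19,14],[27,17],[32,11],[37,0]]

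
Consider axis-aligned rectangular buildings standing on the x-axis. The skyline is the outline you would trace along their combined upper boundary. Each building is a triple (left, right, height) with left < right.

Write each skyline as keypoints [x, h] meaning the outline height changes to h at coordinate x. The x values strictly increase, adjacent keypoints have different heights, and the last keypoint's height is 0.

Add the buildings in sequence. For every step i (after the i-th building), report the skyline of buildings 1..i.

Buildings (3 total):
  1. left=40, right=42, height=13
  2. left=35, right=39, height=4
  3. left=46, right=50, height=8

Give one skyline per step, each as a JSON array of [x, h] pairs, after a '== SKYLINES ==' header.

== SKYLINES ==
[[40,13],[42,0]]
[[35,4],[39,0],[40,13],[42,0]]
[[35,4],[39,0],[40,13],[42,0],[46,8],[50,0]]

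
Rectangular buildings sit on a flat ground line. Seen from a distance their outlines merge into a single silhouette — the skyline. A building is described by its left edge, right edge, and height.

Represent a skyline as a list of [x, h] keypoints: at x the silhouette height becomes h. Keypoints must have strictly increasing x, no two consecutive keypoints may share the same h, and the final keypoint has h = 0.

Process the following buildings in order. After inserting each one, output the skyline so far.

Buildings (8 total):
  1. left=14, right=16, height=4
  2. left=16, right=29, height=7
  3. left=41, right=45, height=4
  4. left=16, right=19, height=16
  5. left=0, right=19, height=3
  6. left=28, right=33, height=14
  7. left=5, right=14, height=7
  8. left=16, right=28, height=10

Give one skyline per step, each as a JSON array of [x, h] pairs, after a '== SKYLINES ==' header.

== SKYLINES ==
[[14,4],[16,0]]
[[14,4],[16,7],[29,0]]
[[14,4],[16,7],[29,0],[41,4],[45,0]]
[[14,4],[16,16],[19,7],[29,0],[41,4],[45,0]]
[[0,3],[14,4],[16,16],[19,7],[29,0],[41,4],[45,0]]
[[0,3],[14,4],[16,16],[19,7],[28,14],[33,0],[41,4],[45,0]]
[[0,3],[5,7],[14,4],[16,16],[19,7],[28,14],[33,0],[41,4],[45,0]]
[[0,3],[5,7],[14,4],[16,16],[19,10],[28,14],[33,0],[41,4],[45,0]]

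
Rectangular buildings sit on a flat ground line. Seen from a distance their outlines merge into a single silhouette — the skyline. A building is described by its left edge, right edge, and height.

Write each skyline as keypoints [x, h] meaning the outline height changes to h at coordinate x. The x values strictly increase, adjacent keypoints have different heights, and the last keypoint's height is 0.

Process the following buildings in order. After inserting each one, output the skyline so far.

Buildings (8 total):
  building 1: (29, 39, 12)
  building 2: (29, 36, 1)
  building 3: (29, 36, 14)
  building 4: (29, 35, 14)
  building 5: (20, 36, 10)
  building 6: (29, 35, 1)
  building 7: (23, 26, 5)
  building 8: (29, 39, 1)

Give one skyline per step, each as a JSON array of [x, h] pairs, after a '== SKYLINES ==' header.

== SKYLINES ==
[[29,12],[39,0]]
[[29,12],[39,0]]
[[29,14],[36,12],[39,0]]
[[29,14],[36,12],[39,0]]
[[20,10],[29,14],[36,12],[39,0]]
[[20,10],[29,14],[36,12],[39,0]]
[[20,10],[29,14],[36,12],[39,0]]
[[20,10],[29,14],[36,12],[39,0]]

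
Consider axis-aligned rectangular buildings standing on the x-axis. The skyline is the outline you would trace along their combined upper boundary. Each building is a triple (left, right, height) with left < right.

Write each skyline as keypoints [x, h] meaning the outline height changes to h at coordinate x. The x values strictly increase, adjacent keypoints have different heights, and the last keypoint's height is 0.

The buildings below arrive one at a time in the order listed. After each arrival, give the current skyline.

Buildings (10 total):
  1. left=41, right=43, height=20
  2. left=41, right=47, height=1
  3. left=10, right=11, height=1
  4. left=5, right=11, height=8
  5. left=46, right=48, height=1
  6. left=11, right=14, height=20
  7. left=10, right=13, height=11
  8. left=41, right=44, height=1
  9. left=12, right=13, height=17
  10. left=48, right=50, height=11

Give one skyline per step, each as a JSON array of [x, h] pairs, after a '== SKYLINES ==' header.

== SKYLINES ==
[[41,20],[43,0]]
[[41,20],[43,1],[47,0]]
[[10,1],[11,0],[41,20],[43,1],[47,0]]
[[5,8],[11,0],[41,20],[43,1],[47,0]]
[[5,8],[11,0],[41,20],[43,1],[48,0]]
[[5,8],[11,20],[14,0],[41,20],[43,1],[48,0]]
[[5,8],[10,11],[11,20],[14,0],[41,20],[43,1],[48,0]]
[[5,8],[10,11],[11,20],[14,0],[41,20],[43,1],[48,0]]
[[5,8],[10,11],[11,20],[14,0],[41,20],[43,1],[48,0]]
[[5,8],[10,11],[11,20],[14,0],[41,20],[43,1],[48,11],[50,0]]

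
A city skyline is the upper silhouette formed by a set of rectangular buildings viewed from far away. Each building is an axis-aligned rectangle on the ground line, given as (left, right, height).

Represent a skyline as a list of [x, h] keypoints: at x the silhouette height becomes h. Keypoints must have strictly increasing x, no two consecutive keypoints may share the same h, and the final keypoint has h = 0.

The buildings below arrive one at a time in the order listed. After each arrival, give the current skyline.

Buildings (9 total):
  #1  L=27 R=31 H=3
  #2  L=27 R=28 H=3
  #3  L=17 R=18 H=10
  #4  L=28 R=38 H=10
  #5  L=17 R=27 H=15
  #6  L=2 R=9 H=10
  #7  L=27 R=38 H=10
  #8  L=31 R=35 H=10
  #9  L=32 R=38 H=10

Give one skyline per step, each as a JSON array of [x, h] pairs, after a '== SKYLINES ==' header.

== SKYLINES ==
[[27,3],[31,0]]
[[27,3],[31,0]]
[[17,10],[18,0],[27,3],[31,0]]
[[17,10],[18,0],[27,3],[28,10],[38,0]]
[[17,15],[27,3],[28,10],[38,0]]
[[2,10],[9,0],[17,15],[27,3],[28,10],[38,0]]
[[2,10],[9,0],[17,15],[27,10],[38,0]]
[[2,10],[9,0],[17,15],[27,10],[38,0]]
[[2,10],[9,0],[17,15],[27,10],[38,0]]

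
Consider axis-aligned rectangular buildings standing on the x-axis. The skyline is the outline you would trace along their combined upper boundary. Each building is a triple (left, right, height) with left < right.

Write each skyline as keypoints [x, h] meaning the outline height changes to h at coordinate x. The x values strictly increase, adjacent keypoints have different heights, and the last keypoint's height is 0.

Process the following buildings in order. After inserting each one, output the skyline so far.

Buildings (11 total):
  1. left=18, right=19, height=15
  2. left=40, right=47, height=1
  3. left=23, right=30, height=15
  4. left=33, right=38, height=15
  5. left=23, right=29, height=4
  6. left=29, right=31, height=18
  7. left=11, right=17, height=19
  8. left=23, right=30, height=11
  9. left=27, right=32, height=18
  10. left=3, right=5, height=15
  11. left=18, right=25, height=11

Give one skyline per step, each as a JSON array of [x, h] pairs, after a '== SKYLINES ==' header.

== SKYLINES ==
[[18,15],[19,0]]
[[18,15],[19,0],[40,1],[47,0]]
[[18,15],[19,0],[23,15],[30,0],[40,1],[47,0]]
[[18,15],[19,0],[23,15],[30,0],[33,15],[38,0],[40,1],[47,0]]
[[18,15],[19,0],[23,15],[30,0],[33,15],[38,0],[40,1],[47,0]]
[[18,15],[19,0],[23,15],[29,18],[31,0],[33,15],[38,0],[40,1],[47,0]]
[[11,19],[17,0],[18,15],[19,0],[23,15],[29,18],[31,0],[33,15],[38,0],[40,1],[47,0]]
[[11,19],[17,0],[18,15],[19,0],[23,15],[29,18],[31,0],[33,15],[38,0],[40,1],[47,0]]
[[11,19],[17,0],[18,15],[19,0],[23,15],[27,18],[32,0],[33,15],[38,0],[40,1],[47,0]]
[[3,15],[5,0],[11,19],[17,0],[18,15],[19,0],[23,15],[27,18],[32,0],[33,15],[38,0],[40,1],[47,0]]
[[3,15],[5,0],[11,19],[17,0],[18,15],[19,11],[23,15],[27,18],[32,0],[33,15],[38,0],[40,1],[47,0]]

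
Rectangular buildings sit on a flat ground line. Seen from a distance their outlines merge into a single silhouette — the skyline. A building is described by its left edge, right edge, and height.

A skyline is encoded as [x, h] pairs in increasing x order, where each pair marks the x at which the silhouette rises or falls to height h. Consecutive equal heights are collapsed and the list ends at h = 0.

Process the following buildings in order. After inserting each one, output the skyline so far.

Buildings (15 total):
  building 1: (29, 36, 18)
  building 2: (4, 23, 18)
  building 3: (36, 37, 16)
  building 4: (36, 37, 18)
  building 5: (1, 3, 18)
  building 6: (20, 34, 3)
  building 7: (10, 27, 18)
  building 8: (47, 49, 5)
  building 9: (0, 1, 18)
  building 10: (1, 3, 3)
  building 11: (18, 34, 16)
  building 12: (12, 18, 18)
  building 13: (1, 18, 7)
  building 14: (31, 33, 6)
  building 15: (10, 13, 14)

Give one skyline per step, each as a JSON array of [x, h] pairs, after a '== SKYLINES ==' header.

== SKYLINES ==
[[29,18],[36,0]]
[[4,18],[23,0],[29,18],[36,0]]
[[4,18],[23,0],[29,18],[36,16],[37,0]]
[[4,18],[23,0],[29,18],[37,0]]
[[1,18],[3,0],[4,18],[23,0],[29,18],[37,0]]
[[1,18],[3,0],[4,18],[23,3],[29,18],[37,0]]
[[1,18],[3,0],[4,18],[27,3],[29,18],[37,0]]
[[1,18],[3,0],[4,18],[27,3],[29,18],[37,0],[47,5],[49,0]]
[[0,18],[3,0],[4,18],[27,3],[29,18],[37,0],[47,5],[49,0]]
[[0,18],[3,0],[4,18],[27,3],[29,18],[37,0],[47,5],[49,0]]
[[0,18],[3,0],[4,18],[27,16],[29,18],[37,0],[47,5],[49,0]]
[[0,18],[3,0],[4,18],[27,16],[29,18],[37,0],[47,5],[49,0]]
[[0,18],[3,7],[4,18],[27,16],[29,18],[37,0],[47,5],[49,0]]
[[0,18],[3,7],[4,18],[27,16],[29,18],[37,0],[47,5],[49,0]]
[[0,18],[3,7],[4,18],[27,16],[29,18],[37,0],[47,5],[49,0]]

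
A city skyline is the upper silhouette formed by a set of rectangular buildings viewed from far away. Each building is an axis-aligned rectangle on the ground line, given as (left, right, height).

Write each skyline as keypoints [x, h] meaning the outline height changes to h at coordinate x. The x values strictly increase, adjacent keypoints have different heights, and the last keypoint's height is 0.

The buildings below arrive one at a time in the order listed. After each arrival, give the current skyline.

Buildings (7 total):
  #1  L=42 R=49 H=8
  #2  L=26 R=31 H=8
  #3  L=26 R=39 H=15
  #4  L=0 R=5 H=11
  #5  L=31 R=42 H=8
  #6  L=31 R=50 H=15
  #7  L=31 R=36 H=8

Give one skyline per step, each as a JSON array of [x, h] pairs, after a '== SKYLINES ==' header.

== SKYLINES ==
[[42,8],[49,0]]
[[26,8],[31,0],[42,8],[49,0]]
[[26,15],[39,0],[42,8],[49,0]]
[[0,11],[5,0],[26,15],[39,0],[42,8],[49,0]]
[[0,11],[5,0],[26,15],[39,8],[49,0]]
[[0,11],[5,0],[26,15],[50,0]]
[[0,11],[5,0],[26,15],[50,0]]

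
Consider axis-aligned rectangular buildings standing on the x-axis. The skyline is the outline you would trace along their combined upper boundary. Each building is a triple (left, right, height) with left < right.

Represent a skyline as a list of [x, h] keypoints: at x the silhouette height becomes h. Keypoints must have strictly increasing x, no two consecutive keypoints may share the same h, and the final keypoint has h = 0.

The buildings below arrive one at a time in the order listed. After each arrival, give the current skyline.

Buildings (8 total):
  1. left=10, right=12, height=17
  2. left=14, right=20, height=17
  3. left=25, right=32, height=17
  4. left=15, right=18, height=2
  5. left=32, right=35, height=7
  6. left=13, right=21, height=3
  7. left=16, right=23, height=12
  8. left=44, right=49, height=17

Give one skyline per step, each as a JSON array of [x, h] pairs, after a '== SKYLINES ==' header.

== SKYLINES ==
[[10,17],[12,0]]
[[10,17],[12,0],[14,17],[20,0]]
[[10,17],[12,0],[14,17],[20,0],[25,17],[32,0]]
[[10,17],[12,0],[14,17],[20,0],[25,17],[32,0]]
[[10,17],[12,0],[14,17],[20,0],[25,17],[32,7],[35,0]]
[[10,17],[12,0],[13,3],[14,17],[20,3],[21,0],[25,17],[32,7],[35,0]]
[[10,17],[12,0],[13,3],[14,17],[20,12],[23,0],[25,17],[32,7],[35,0]]
[[10,17],[12,0],[13,3],[14,17],[20,12],[23,0],[25,17],[32,7],[35,0],[44,17],[49,0]]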